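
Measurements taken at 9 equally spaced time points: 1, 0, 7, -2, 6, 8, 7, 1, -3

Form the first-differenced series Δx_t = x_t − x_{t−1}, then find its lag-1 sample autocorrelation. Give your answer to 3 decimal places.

First differences Δx: -1, 7, -9, 8, 2, -1, -6, -4
Mean of differences = -0.5000
Numerator Σ(Δx_t−Δx̄)(Δx_{t+1}−Δx̄) = -97.7500
Denominator Σ(Δx_t−Δx̄)² = 250.0000
r_1(Δx) = -97.7500 / 250.0000 = -0.391

-0.391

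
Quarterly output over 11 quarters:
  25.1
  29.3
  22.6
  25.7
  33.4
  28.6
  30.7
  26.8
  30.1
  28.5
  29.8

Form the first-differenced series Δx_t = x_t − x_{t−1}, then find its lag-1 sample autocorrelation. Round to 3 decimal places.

First differences Δx: 4.2, -6.7, 3.1, 7.7, -4.8, 2.1, -3.9, 3.3, -1.6, 1.3
Mean of differences = 0.4700
Numerator Σ(Δx_t−Δx̄)(Δx_{t+1}−Δx̄) = -100.3449
Denominator Σ(Δx_t−Δx̄)² = 187.0210
r_1(Δx) = -100.3449 / 187.0210 = -0.537

-0.537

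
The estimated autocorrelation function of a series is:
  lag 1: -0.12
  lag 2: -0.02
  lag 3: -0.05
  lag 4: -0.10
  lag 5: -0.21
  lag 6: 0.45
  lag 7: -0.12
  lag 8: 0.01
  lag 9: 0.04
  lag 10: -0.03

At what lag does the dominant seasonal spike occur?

The largest autocorrelation is r_6 = 0.45; the remaining lags stay at or below 0.04.
The dominant spike at lag 6 indicates a seasonal period of 6.

6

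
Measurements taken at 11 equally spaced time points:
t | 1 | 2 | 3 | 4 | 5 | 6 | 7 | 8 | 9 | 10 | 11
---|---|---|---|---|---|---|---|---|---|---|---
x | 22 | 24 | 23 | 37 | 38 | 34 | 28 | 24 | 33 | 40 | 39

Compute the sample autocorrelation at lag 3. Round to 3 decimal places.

-0.549

Mean x̄ = (22 + 24 + 23 + 37 + 38 + 34 + 28 + 24 + 33 + 40 + 39)/11 = 31.0909
Numerator Σ_{t=1}^{8}(x_t−x̄)(x_{t+3}−x̄) = -271.5702
Denominator Σ(x_t−x̄)² = 494.9091
r_3 = -271.5702 / 494.9091 = -0.549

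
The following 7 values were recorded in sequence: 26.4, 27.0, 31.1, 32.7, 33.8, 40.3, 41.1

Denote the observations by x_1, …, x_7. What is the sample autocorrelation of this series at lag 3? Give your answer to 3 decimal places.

-0.095

Mean x̄ = (26.4 + 27.0 + 31.1 + 32.7 + 33.8 + 40.3 + 41.1)/7 = 33.2000
Deviations from mean: -6.8000, -6.2000, -2.1000, -0.5000, 0.6000, 7.1000, 7.9000
Numerator Σ_{t=1}^{4}(x_t−x̄)(x_{t+3}−x̄) = -19.1800
Denominator Σ(x_t−x̄)² = 202.5200
r_3 = -19.1800 / 202.5200 = -0.095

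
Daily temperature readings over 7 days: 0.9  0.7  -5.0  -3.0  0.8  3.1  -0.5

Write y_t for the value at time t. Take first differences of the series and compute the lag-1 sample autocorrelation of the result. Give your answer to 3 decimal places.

-0.025

First differences Δy: -0.2, -5.7, 2.0, 3.8, 2.3, -3.6
Mean of differences = -0.2333
Numerator Σ(Δy_t−Δȳ)(Δy_{t+1}−Δȳ) = -1.6944
Denominator Σ(Δy_t−Δȳ)² = 68.8933
r_1(Δy) = -1.6944 / 68.8933 = -0.025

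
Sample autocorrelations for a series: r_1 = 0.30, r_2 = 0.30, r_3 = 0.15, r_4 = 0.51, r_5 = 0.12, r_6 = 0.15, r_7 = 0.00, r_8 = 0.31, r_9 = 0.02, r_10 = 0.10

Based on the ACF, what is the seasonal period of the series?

The largest autocorrelation is r_4 = 0.51, with a weaker echo at lag 8 (0.31); the remaining lags stay at or below 0.30.
The dominant spike at lag 4 indicates a seasonal period of 4.

4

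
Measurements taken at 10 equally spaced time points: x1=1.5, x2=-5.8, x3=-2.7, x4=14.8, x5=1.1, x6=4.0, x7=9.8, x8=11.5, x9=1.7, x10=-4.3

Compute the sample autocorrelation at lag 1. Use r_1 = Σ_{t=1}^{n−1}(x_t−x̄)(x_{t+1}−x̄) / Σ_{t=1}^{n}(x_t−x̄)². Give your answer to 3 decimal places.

0.077

Mean x̄ = (1.5 − 5.8 − 2.7 + 14.8 + 1.1 + 4.0 + 9.8 + 11.5 + 1.7 − 4.3)/10 = 3.1600
Numerator Σ_{t=1}^{9}(x_t−x̄)(x_{t+1}−x̄) = 33.1304
Denominator Σ(x_t−x̄)² = 429.2440
r_1 = 33.1304 / 429.2440 = 0.077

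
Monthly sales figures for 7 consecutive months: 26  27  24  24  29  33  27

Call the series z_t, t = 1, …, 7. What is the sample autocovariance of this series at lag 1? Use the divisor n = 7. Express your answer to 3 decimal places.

Mean z̄ = (26 + 27 + 24 + 24 + 29 + 33 + 27)/7 = 27.1429
Deviations: -1.1429, -0.1429, -3.1429, -3.1429, 1.8571, 5.8571, -0.1429
Σ_{t=1}^{6}(z_t−z̄)(z_{t+1}−z̄) = 14.6939
γ_1 = 14.6939 / 7 = 2.099

2.099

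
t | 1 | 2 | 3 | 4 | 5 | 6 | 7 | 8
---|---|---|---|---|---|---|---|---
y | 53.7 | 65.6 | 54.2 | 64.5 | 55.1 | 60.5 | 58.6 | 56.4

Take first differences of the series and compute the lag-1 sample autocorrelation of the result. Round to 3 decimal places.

-0.804

First differences Δy: 11.9, -11.4, 10.3, -9.4, 5.4, -1.9, -2.2
Mean of differences = 0.3857
Numerator Σ(Δy_t−Δȳ)(Δy_{t+1}−Δȳ) = -404.1888
Denominator Σ(Δy_t−Δȳ)² = 502.5886
r_1(Δy) = -404.1888 / 502.5886 = -0.804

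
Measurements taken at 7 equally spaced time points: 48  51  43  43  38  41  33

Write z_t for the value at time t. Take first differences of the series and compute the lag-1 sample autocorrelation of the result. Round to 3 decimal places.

-0.706

First differences Δz: 3, -8, 0, -5, 3, -8
Mean of differences = -2.5000
Numerator Σ(Δz_t−Δz̄)(Δz_{t+1}−Δz̄) = -94.2500
Denominator Σ(Δz_t−Δz̄)² = 133.5000
r_1(Δz) = -94.2500 / 133.5000 = -0.706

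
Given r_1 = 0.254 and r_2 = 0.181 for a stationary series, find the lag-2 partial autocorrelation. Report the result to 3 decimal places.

0.125

φ_{22} = (r_2 − r_1²) / (1 − r_1²)
r_1² = (0.254)² = 0.064516
Numerator = 0.181 − 0.0645 = 0.1165; denominator = 1 − 0.0645 = 0.9355
φ_{22} = 0.1165 / 0.9355 = 0.125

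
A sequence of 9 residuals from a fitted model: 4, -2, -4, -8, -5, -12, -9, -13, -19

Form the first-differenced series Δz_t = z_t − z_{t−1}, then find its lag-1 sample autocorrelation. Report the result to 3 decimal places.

-0.568

First differences Δz: -6, -2, -4, 3, -7, 3, -4, -6
Mean of differences = -2.8750
Numerator Σ(Δz_t−Δz̄)(Δz_{t+1}−Δz̄) = -61.8906
Denominator Σ(Δz_t−Δz̄)² = 108.8750
r_1(Δz) = -61.8906 / 108.8750 = -0.568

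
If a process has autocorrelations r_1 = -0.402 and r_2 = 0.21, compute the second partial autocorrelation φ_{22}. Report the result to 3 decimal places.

0.058

φ_{22} = (r_2 − r_1²) / (1 − r_1²)
r_1² = (-0.402)² = 0.161604
Numerator = 0.21 − 0.1616 = 0.0484; denominator = 1 − 0.1616 = 0.8384
φ_{22} = 0.0484 / 0.8384 = 0.058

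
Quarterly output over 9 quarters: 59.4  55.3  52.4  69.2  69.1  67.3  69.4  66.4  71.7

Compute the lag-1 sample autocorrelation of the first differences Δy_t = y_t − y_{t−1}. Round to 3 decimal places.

-0.251

First differences Δy: -4.1, -2.9, 16.8, -0.1, -1.8, 2.1, -3.0, 5.3
Mean of differences = 1.5375
Numerator Σ(Δy_t−Δȳ)(Δy_{t+1}−Δȳ) = -83.7402
Denominator Σ(Δy_t−Δȳ)² = 333.2988
r_1(Δy) = -83.7402 / 333.2988 = -0.251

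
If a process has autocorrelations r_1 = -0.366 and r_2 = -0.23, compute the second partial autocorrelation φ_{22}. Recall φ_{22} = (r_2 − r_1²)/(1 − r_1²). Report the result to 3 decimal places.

-0.420

φ_{22} = (r_2 − r_1²) / (1 − r_1²)
r_1² = (-0.366)² = 0.133956
Numerator = -0.23 − 0.1340 = -0.3640; denominator = 1 − 0.1340 = 0.8660
φ_{22} = -0.3640 / 0.8660 = -0.420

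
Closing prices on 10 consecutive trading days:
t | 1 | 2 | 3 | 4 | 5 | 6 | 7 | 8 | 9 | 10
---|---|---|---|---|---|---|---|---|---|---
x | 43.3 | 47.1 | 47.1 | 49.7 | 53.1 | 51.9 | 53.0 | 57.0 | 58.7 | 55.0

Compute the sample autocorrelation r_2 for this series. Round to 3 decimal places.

Mean x̄ = (43.3 + 47.1 + 47.1 + 49.7 + 53.1 + 51.9 + 53.0 + 57.0 + 58.7 + 55.0)/10 = 51.5900
Numerator Σ_{t=1}^{8}(x_t−x̄)(x_{t+2}−x̄) = 70.6218
Denominator Σ(x_t−x̄)² = 208.4290
r_2 = 70.6218 / 208.4290 = 0.339

0.339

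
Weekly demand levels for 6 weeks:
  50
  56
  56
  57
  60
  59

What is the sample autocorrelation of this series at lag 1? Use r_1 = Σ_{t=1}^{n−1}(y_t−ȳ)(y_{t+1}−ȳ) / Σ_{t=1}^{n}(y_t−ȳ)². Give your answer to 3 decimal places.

0.232

Mean ȳ = (50 + 56 + 56 + 57 + 60 + 59)/6 = 56.3333
Numerator Σ_{t=1}^{5}(y_t−ȳ)(y_{t+1}−ȳ) = 14.2222
Denominator Σ(y_t−ȳ)² = 61.3333
r_1 = 14.2222 / 61.3333 = 0.232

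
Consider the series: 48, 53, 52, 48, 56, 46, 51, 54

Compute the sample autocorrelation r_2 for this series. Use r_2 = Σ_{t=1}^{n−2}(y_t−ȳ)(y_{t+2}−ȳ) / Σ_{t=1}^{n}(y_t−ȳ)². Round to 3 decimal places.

Mean ȳ = (48 + 53 + 52 + 48 + 56 + 46 + 51 + 54)/8 = 51.0000
Deviations from mean: -3.0000, 2.0000, 1.0000, -3.0000, 5.0000, -5.0000, 0.0000, 3.0000
Σ(y_t−ȳ)(y_{t+2}−ȳ) = (-3.0000) + (-6.0000) + (5.0000) + (15.0000) + (0.0000) + (-15.0000) = -4.0000
Denominator Σ(y_t−ȳ)² = 82.0000
r_2 = -4.0000 / 82.0000 = -0.049

-0.049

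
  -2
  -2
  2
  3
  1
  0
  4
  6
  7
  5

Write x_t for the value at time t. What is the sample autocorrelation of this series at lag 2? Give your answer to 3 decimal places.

Mean x̄ = (-2 − 2 + 2 + 3 + 1 + 0 + 4 + 6 + 7 + 5)/10 = 2.4000
Numerator Σ_{t=1}^{8}(x_t−x̄)(x_{t+2}−x̄) = 4.0800
Denominator Σ(x_t−x̄)² = 90.4000
r_2 = 4.0800 / 90.4000 = 0.045

0.045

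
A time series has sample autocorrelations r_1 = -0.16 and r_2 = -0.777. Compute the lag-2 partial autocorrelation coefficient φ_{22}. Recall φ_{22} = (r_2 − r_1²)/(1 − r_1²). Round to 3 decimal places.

φ_{22} = (r_2 − r_1²) / (1 − r_1²)
r_1² = (-0.16)² = 0.0256
Numerator = -0.777 − 0.0256 = -0.8026; denominator = 1 − 0.0256 = 0.9744
φ_{22} = -0.8026 / 0.9744 = -0.824

-0.824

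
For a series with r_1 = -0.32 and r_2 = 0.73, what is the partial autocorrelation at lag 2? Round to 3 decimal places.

φ_{22} = (r_2 − r_1²) / (1 − r_1²)
r_1² = (-0.32)² = 0.1024
Numerator = 0.73 − 0.1024 = 0.6276; denominator = 1 − 0.1024 = 0.8976
φ_{22} = 0.6276 / 0.8976 = 0.699

0.699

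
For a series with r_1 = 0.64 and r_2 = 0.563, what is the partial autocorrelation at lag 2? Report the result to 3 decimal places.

φ_{22} = (r_2 − r_1²) / (1 − r_1²)
r_1² = (0.64)² = 0.4096
Numerator = 0.563 − 0.4096 = 0.1534; denominator = 1 − 0.4096 = 0.5904
φ_{22} = 0.1534 / 0.5904 = 0.260

0.260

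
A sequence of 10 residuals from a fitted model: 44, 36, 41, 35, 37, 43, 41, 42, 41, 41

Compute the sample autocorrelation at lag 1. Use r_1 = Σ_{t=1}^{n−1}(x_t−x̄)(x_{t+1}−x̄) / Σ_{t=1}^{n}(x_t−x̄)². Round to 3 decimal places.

-0.128

Mean x̄ = (44 + 36 + 41 + 35 + 37 + 43 + 41 + 42 + 41 + 41)/10 = 40.1000
Numerator Σ_{t=1}^{9}(x_t−x̄)(x_{t+1}−x̄) = -10.6100
Denominator Σ(x_t−x̄)² = 82.9000
r_1 = -10.6100 / 82.9000 = -0.128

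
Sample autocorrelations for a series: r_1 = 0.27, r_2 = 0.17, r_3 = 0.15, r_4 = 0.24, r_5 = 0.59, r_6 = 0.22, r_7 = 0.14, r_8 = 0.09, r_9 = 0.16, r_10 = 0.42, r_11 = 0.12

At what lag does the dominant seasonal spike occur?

5

The largest autocorrelation is r_5 = 0.59, with a weaker echo at lag 10 (0.42); the remaining lags stay at or below 0.27. The elevated value at lag 1 (0.27), dropping to 0.17 at lag 2, reflects decaying short-term dependence rather than seasonality.
The dominant spike at lag 5 indicates a seasonal period of 5.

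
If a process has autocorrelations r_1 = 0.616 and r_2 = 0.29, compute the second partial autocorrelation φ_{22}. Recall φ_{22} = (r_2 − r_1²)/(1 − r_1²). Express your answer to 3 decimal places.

φ_{22} = (r_2 − r_1²) / (1 − r_1²)
r_1² = (0.616)² = 0.379456
Numerator = 0.29 − 0.3795 = -0.0895; denominator = 1 − 0.3795 = 0.6205
φ_{22} = -0.0895 / 0.6205 = -0.144

-0.144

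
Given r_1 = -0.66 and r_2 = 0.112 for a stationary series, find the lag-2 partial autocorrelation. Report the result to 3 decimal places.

φ_{22} = (r_2 − r_1²) / (1 − r_1²)
r_1² = (-0.66)² = 0.4356
Numerator = 0.112 − 0.4356 = -0.3236; denominator = 1 − 0.4356 = 0.5644
φ_{22} = -0.3236 / 0.5644 = -0.573

-0.573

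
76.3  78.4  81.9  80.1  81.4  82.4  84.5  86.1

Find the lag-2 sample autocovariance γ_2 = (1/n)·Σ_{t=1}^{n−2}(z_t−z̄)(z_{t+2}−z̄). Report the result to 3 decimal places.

0.594

Mean z̄ = (76.3 + 78.4 + 81.9 + 80.1 + 81.4 + 82.4 + 84.5 + 86.1)/8 = 81.3875
Deviations: -5.0875, -2.9875, 0.5125, -1.2875, 0.0125, 1.0125, 3.1125, 4.7125
Σ_{t=1}^{6}(z_t−z̄)(z_{t+2}−z̄) = 4.7522
γ_2 = 4.7522 / 8 = 0.594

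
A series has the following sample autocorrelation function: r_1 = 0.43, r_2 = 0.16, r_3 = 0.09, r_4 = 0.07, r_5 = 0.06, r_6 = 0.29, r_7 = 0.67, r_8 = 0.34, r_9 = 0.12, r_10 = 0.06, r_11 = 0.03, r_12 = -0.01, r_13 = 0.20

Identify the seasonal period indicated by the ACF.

The largest autocorrelation is r_7 = 0.67; the remaining lags stay at or below 0.43. The elevated value at lag 1 (0.43), dropping to 0.16 at lag 2, reflects decaying short-term dependence rather than seasonality.
The dominant spike at lag 7 indicates a seasonal period of 7.

7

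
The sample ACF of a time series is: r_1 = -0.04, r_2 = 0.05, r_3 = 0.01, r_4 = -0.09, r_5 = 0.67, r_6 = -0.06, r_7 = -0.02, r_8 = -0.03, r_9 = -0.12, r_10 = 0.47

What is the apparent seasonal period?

5

The largest autocorrelation is r_5 = 0.67, with a weaker echo at lag 10 (0.47); the remaining lags stay at or below 0.05.
The dominant spike at lag 5 indicates a seasonal period of 5.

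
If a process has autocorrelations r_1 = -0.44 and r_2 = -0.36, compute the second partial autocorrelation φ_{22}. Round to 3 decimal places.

-0.687

φ_{22} = (r_2 − r_1²) / (1 − r_1²)
r_1² = (-0.44)² = 0.1936
Numerator = -0.36 − 0.1936 = -0.5536; denominator = 1 − 0.1936 = 0.8064
φ_{22} = -0.5536 / 0.8064 = -0.687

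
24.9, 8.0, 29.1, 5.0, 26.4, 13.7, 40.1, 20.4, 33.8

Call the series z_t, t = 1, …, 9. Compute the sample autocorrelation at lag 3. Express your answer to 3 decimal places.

Mean z̄ = (24.9 + 8.0 + 29.1 + 5.0 + 26.4 + 13.7 + 40.1 + 20.4 + 33.8)/9 = 22.3778
Σ(z_t−z̄)(z_{t+3}−z̄) = (-43.8306) + (-57.8306) + (-58.3340) + (-307.9728) + (-7.9551) + (-99.1195) = -575.0426
Denominator Σ(z_t−z̄)² = 1100.1956
r_3 = -575.0426 / 1100.1956 = -0.523

-0.523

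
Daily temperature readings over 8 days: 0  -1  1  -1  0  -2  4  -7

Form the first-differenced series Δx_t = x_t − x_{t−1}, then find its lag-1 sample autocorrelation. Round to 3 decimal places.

-0.512

First differences Δx: -1, 2, -2, 1, -2, 6, -11
Mean of differences = -1.0000
Numerator Σ(Δx_t−Δx̄)(Δx_{t+1}−Δx̄) = -84.0000
Denominator Σ(Δx_t−Δx̄)² = 164.0000
r_1(Δx) = -84.0000 / 164.0000 = -0.512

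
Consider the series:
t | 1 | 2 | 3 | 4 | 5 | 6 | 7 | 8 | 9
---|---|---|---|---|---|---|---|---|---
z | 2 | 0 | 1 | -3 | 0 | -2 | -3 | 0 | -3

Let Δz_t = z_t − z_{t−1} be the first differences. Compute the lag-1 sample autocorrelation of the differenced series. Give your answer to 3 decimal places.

-0.690

First differences Δz: -2, 1, -4, 3, -2, -1, 3, -3
Mean of differences = -0.6250
Numerator Σ(Δz_t−Δz̄)(Δz_{t+1}−Δz̄) = -34.3906
Denominator Σ(Δz_t−Δz̄)² = 49.8750
r_1(Δz) = -34.3906 / 49.8750 = -0.690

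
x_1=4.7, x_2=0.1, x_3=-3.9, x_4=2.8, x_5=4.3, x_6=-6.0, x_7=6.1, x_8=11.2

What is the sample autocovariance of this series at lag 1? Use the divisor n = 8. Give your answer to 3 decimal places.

Mean x̄ = (4.7 + 0.1 − 3.9 + 2.8 + 4.3 − 6.0 + 6.1 + 11.2)/8 = 2.4125
Σ_{t=1}^{7}(x_t−x̄)(x_{t+1}−x̄) = -6.9027
γ_1 = -6.9027 / 8 = -0.863

-0.863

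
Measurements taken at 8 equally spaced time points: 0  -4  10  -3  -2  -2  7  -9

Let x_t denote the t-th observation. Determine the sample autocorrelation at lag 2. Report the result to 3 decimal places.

0.011

Mean x̄ = (0 − 4 + 10 − 3 − 2 − 2 + 7 − 9)/8 = -0.3750
Deviations from mean: 0.3750, -3.6250, 10.3750, -2.6250, -1.6250, -1.6250, 7.3750, -8.6250
Numerator Σ_{t=1}^{6}(x_t−x̄)(x_{t+2}−x̄) = 2.8438
Denominator Σ(x_t−x̄)² = 261.8750
r_2 = 2.8438 / 261.8750 = 0.011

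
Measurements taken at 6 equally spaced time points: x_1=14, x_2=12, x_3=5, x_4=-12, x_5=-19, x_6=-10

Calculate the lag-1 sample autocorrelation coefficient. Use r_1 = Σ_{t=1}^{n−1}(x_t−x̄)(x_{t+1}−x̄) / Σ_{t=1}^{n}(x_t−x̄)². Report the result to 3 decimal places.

Mean x̄ = (14 + 12 + 5 − 12 − 19 − 10)/6 = -1.6667
Σ(x_t−x̄)(x_{t+1}−x̄) = (214.1111) + (91.1111) + (-68.8889) + (179.1111) + (144.4444) = 559.8889
Denominator Σ(x_t−x̄)² = 953.3333
r_1 = 559.8889 / 953.3333 = 0.587

0.587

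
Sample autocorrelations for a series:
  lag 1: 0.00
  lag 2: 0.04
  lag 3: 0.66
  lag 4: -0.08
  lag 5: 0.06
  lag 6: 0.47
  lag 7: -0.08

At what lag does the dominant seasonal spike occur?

The largest autocorrelation is r_3 = 0.66, with a weaker echo at lag 6 (0.47); the remaining lags stay at or below 0.06.
The dominant spike at lag 3 indicates a seasonal period of 3.

3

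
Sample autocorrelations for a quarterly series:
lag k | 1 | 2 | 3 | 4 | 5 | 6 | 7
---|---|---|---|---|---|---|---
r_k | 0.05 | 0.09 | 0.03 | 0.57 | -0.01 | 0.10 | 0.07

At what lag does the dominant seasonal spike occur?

4

The largest autocorrelation is r_4 = 0.57; the remaining lags stay at or below 0.10.
The dominant spike at lag 4 indicates a seasonal period of 4.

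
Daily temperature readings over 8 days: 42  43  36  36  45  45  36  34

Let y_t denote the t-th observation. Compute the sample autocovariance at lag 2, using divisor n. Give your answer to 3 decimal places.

Mean ȳ = (42 + 43 + 36 + 36 + 45 + 45 + 36 + 34)/8 = 39.6250
Σ_{t=1}^{6}(y_t−ȳ)(y_{t+2}−ȳ) = -109.5313
γ_2 = -109.5313 / 8 = -13.691

-13.691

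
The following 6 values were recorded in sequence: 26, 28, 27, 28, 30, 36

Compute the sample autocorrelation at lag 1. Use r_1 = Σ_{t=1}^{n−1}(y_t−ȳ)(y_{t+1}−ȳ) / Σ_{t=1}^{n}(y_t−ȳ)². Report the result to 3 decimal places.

Mean ȳ = (26 + 28 + 27 + 28 + 30 + 36)/6 = 29.1667
Σ(y_t−ȳ)(y_{t+1}−ȳ) = (3.6944) + (2.5278) + (2.5278) + (-0.9722) + (5.6944) = 13.4722
Denominator Σ(y_t−ȳ)² = 64.8333
r_1 = 13.4722 / 64.8333 = 0.208

0.208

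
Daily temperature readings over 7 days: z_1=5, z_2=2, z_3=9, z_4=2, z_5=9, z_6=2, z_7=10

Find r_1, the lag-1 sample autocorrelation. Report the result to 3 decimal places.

-0.768

Mean z̄ = (5 + 2 + 9 + 2 + 9 + 2 + 10)/7 = 5.5714
Deviations from mean: -0.5714, -3.5714, 3.4286, -3.5714, 3.4286, -3.5714, 4.4286
Σ(z_t−z̄)(z_{t+1}−z̄) = (2.0408) + (-12.2449) + (-12.2449) + (-12.2449) + (-12.2449) + (-15.8163) = -62.7551
Denominator Σ(z_t−z̄)² = 81.7143
r_1 = -62.7551 / 81.7143 = -0.768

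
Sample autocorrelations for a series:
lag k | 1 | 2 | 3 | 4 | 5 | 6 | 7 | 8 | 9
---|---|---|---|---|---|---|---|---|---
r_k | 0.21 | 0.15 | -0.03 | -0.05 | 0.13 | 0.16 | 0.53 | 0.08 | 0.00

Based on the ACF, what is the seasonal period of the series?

The largest autocorrelation is r_7 = 0.53; the remaining lags stay at or below 0.21. The elevated value at lag 1 (0.21), dropping to 0.15 at lag 2, reflects decaying short-term dependence rather than seasonality.
The dominant spike at lag 7 indicates a seasonal period of 7.

7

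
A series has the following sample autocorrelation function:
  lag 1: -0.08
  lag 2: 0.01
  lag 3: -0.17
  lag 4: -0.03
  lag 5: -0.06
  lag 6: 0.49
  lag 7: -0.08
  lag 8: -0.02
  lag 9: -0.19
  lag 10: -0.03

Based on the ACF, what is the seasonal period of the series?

6

The largest autocorrelation is r_6 = 0.49; the remaining lags stay at or below 0.01.
The dominant spike at lag 6 indicates a seasonal period of 6.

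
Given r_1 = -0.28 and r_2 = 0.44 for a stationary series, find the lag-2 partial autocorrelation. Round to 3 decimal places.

φ_{22} = (r_2 − r_1²) / (1 − r_1²)
r_1² = (-0.28)² = 0.0784
Numerator = 0.44 − 0.0784 = 0.3616; denominator = 1 − 0.0784 = 0.9216
φ_{22} = 0.3616 / 0.9216 = 0.392

0.392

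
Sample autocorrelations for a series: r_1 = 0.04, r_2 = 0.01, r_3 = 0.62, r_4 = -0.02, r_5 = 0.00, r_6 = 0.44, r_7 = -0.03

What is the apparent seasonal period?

The largest autocorrelation is r_3 = 0.62, with a weaker echo at lag 6 (0.44); the remaining lags stay at or below 0.04.
The dominant spike at lag 3 indicates a seasonal period of 3.

3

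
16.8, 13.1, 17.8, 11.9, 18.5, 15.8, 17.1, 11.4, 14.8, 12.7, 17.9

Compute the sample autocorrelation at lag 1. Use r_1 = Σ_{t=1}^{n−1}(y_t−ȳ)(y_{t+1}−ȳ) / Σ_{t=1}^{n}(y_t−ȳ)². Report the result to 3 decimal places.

-0.539

Mean ȳ = (16.8 + 13.1 + 17.8 + 11.9 + 18.5 + 15.8 + 17.1 + 11.4 + 14.8 + 12.7 + 17.9)/11 = 15.2545
Numerator Σ_{t=1}^{10}(y_t−ȳ)(y_{t+1}−ȳ) = -36.4212
Denominator Σ(y_t−ȳ)² = 67.5873
r_1 = -36.4212 / 67.5873 = -0.539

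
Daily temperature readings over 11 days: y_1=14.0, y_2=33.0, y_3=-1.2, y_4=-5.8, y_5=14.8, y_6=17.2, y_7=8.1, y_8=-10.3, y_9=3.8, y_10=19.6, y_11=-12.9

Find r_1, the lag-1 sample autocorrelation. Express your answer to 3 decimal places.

Mean ȳ = (14.0 + 33.0 − 1.2 − 5.8 + 14.8 + 17.2 + 8.1 − 10.3 + 3.8 + 19.6 − 12.9)/11 = 7.3000
Numerator Σ_{t=1}^{10}(y_t−ȳ)(y_{t+1}−ȳ) = -194.9800
Denominator Σ(y_t−ȳ)² = 1985.4800
r_1 = -194.9800 / 1985.4800 = -0.098

-0.098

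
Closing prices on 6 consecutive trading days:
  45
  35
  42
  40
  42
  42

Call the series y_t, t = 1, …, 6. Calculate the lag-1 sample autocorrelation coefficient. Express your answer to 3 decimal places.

-0.554

Mean ȳ = (45 + 35 + 42 + 40 + 42 + 42)/6 = 41.0000
Deviations from mean: 4.0000, -6.0000, 1.0000, -1.0000, 1.0000, 1.0000
Σ(y_t−ȳ)(y_{t+1}−ȳ) = (-24.0000) + (-6.0000) + (-1.0000) + (-1.0000) + (1.0000) = -31.0000
Denominator Σ(y_t−ȳ)² = 56.0000
r_1 = -31.0000 / 56.0000 = -0.554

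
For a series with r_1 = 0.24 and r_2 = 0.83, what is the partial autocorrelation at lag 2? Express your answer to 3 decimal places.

φ_{22} = (r_2 − r_1²) / (1 − r_1²)
r_1² = (0.24)² = 0.0576
Numerator = 0.83 − 0.0576 = 0.7724; denominator = 1 − 0.0576 = 0.9424
φ_{22} = 0.7724 / 0.9424 = 0.820

0.820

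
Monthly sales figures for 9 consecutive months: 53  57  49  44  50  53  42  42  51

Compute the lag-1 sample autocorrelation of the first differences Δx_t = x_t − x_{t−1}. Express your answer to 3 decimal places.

First differences Δx: 4, -8, -5, 6, 3, -11, 0, 9
Mean of differences = -0.2500
Numerator Σ(Δx_t−Δx̄)(Δx_{t+1}−Δx̄) = -40.8125
Denominator Σ(Δx_t−Δx̄)² = 351.5000
r_1(Δx) = -40.8125 / 351.5000 = -0.116

-0.116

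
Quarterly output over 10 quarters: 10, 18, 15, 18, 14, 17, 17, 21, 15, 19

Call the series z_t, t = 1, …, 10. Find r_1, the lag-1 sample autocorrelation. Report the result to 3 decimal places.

-0.319

Mean z̄ = (10 + 18 + 15 + 18 + 14 + 17 + 17 + 21 + 15 + 19)/10 = 16.4000
Numerator Σ_{t=1}^{9}(z_t−z̄)(z_{t+1}−z̄) = -26.9600
Denominator Σ(z_t−z̄)² = 84.4000
r_1 = -26.9600 / 84.4000 = -0.319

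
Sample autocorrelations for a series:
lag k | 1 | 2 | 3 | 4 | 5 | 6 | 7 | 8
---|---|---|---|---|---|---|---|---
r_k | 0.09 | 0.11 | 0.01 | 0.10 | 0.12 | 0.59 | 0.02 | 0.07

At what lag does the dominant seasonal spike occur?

6

The largest autocorrelation is r_6 = 0.59; the remaining lags stay at or below 0.12.
The dominant spike at lag 6 indicates a seasonal period of 6.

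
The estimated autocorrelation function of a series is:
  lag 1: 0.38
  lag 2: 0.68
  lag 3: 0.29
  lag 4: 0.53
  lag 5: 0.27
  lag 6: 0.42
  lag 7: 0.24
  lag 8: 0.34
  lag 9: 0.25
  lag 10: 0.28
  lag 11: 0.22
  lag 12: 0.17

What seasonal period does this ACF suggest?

The largest autocorrelation is r_2 = 0.68, with weaker echoes at lags 4 (0.53) and 6 (0.42); the remaining lags stay at or below 0.38.
The dominant spike at lag 2 indicates a seasonal period of 2.

2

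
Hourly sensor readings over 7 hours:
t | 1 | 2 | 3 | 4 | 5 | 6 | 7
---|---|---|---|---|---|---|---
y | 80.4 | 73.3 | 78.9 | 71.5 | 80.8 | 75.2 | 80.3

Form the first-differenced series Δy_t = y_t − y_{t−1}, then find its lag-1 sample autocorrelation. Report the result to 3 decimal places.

-0.823

First differences Δy: -7.1, 5.6, -7.4, 9.3, -5.6, 5.1
Mean of differences = -0.0167
Numerator Σ(Δy_t−Δȳ)(Δy_{t+1}−Δȳ) = -230.6286
Denominator Σ(Δy_t−Δȳ)² = 280.3883
r_1(Δy) = -230.6286 / 280.3883 = -0.823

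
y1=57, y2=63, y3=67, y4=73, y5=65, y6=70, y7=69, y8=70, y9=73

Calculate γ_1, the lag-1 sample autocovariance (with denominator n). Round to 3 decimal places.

5.361

Mean ȳ = (57 + 63 + 67 + 73 + 65 + 70 + 69 + 70 + 73)/9 = 67.4444
Σ_{t=1}^{8}(y_t−ȳ)(y_{t+1}−ȳ) = 48.2469
γ_1 = 48.2469 / 9 = 5.361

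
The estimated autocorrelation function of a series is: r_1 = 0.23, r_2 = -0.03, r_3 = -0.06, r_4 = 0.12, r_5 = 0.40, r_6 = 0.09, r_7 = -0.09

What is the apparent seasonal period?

The largest autocorrelation is r_5 = 0.40; the remaining lags stay at or below 0.23.
The dominant spike at lag 5 indicates a seasonal period of 5.

5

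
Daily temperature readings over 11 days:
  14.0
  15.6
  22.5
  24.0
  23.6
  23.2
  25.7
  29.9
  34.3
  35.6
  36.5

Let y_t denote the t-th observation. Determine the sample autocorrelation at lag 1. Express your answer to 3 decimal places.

Mean ȳ = (14.0 + 15.6 + 22.5 + 24.0 + 23.6 + 23.2 + 25.7 + 29.9 + 34.3 + 35.6 + 36.5)/11 = 25.9000
Numerator Σ_{t=1}^{10}(y_t−ȳ)(y_{t+1}−ȳ) = 392.2700
Denominator Σ(y_t−ȳ)² = 568.5000
r_1 = 392.2700 / 568.5000 = 0.690

0.690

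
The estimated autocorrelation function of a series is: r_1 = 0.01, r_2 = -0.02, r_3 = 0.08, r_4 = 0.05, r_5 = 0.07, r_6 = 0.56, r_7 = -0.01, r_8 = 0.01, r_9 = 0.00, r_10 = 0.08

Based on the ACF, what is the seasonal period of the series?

6

The largest autocorrelation is r_6 = 0.56; the remaining lags stay at or below 0.08.
The dominant spike at lag 6 indicates a seasonal period of 6.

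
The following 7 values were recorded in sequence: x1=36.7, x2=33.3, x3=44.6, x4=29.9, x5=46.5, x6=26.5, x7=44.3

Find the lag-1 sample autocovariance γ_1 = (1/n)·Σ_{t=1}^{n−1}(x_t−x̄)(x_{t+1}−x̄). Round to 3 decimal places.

Mean x̄ = (36.7 + 33.3 + 44.6 + 29.9 + 46.5 + 26.5 + 44.3)/7 = 37.4000
Deviations: -0.7000, -4.1000, 7.2000, -7.5000, 9.1000, -10.9000, 6.9000
Σ_{t=1}^{6}(x_t−x̄)(x_{t+1}−x̄) = -323.3000
γ_1 = -323.3000 / 7 = -46.186

-46.186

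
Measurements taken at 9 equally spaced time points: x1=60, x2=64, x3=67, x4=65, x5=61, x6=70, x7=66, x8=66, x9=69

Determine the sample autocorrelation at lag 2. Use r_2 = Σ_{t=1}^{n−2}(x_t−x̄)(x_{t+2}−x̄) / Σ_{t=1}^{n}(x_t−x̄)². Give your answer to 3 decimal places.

Mean x̄ = (60 + 64 + 67 + 65 + 61 + 70 + 66 + 66 + 69)/9 = 65.3333
Σ(x_t−x̄)(x_{t+2}−x̄) = (-8.8889) + (0.4444) + (-7.2222) + (-1.5556) + (-2.8889) + (3.1111) + (2.4444) = -14.5556
Denominator Σ(x_t−x̄)² = 88.0000
r_2 = -14.5556 / 88.0000 = -0.165

-0.165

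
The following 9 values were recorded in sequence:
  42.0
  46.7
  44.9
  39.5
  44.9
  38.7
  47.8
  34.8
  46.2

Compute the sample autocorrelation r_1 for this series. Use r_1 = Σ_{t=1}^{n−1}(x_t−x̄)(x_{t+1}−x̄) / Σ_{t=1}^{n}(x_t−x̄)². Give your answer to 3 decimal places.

-0.687

Mean x̄ = (42.0 + 46.7 + 44.9 + 39.5 + 44.9 + 38.7 + 47.8 + 34.8 + 46.2)/9 = 42.8333
Numerator Σ_{t=1}^{8}(x_t−x̄)(x_{t+1}−x̄) = -105.0244
Denominator Σ(x_t−x̄)² = 152.9200
r_1 = -105.0244 / 152.9200 = -0.687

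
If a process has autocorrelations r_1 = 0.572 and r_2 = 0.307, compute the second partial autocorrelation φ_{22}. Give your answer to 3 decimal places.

-0.030

φ_{22} = (r_2 − r_1²) / (1 − r_1²)
r_1² = (0.572)² = 0.327184
Numerator = 0.307 − 0.3272 = -0.0202; denominator = 1 − 0.3272 = 0.6728
φ_{22} = -0.0202 / 0.6728 = -0.030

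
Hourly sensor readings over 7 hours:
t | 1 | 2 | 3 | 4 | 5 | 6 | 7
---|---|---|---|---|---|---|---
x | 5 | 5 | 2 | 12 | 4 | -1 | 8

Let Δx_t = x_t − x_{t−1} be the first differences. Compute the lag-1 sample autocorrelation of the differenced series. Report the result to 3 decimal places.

-0.405

First differences Δx: 0, -3, 10, -8, -5, 9
Mean of differences = 0.5000
Numerator Σ(Δx_t−Δx̄)(Δx_{t+1}−Δx̄) = -112.2500
Denominator Σ(Δx_t−Δx̄)² = 277.5000
r_1(Δx) = -112.2500 / 277.5000 = -0.405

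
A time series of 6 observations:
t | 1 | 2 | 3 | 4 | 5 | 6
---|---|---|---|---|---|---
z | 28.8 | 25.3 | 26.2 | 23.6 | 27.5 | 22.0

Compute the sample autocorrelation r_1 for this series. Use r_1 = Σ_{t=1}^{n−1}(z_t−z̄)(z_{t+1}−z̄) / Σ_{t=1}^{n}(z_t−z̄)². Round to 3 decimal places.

Mean z̄ = (28.8 + 25.3 + 26.2 + 23.6 + 27.5 + 22.0)/6 = 25.5667
Deviations from mean: 3.2333, -0.2667, 0.6333, -1.9667, 1.9333, -3.5667
Σ(z_t−z̄)(z_{t+1}−z̄) = (-0.8622) + (-0.1689) + (-1.2456) + (-3.8022) + (-6.8956) = -12.9744
Denominator Σ(z_t−z̄)² = 31.2533
r_1 = -12.9744 / 31.2533 = -0.415

-0.415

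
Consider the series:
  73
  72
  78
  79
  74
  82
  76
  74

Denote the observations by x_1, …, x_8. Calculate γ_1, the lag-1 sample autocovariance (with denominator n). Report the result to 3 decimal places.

Mean x̄ = (73 + 72 + 78 + 79 + 74 + 82 + 76 + 74)/8 = 76.0000
Deviations: -3.0000, -4.0000, 2.0000, 3.0000, -2.0000, 6.0000, 0.0000, -2.0000
Σ_{t=1}^{7}(x_t−x̄)(x_{t+1}−x̄) = -8.0000
γ_1 = -8.0000 / 8 = -1.000

-1.000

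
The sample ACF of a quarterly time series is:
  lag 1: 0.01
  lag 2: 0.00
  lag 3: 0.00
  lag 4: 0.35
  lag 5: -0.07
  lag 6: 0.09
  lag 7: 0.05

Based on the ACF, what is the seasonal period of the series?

4

The largest autocorrelation is r_4 = 0.35; the remaining lags stay at or below 0.09.
The dominant spike at lag 4 indicates a seasonal period of 4.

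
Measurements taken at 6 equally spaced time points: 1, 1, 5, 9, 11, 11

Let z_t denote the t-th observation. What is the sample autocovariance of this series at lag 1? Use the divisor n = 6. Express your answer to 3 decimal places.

Mean z̄ = (1 + 1 + 5 + 9 + 11 + 11)/6 = 6.3333
Deviations: -5.3333, -5.3333, -1.3333, 2.6667, 4.6667, 4.6667
Σ_{t=1}^{5}(z_t−z̄)(z_{t+1}−z̄) = 66.2222
γ_1 = 66.2222 / 6 = 11.037

11.037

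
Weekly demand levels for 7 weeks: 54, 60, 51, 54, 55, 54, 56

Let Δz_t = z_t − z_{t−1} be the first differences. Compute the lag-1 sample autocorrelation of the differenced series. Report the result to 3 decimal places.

First differences Δz: 6, -9, 3, 1, -1, 2
Mean of differences = 0.3333
Numerator Σ(Δz_t−Δz̄)(Δz_{t+1}−Δz̄) = -79.1111
Denominator Σ(Δz_t−Δz̄)² = 131.3333
r_1(Δz) = -79.1111 / 131.3333 = -0.602

-0.602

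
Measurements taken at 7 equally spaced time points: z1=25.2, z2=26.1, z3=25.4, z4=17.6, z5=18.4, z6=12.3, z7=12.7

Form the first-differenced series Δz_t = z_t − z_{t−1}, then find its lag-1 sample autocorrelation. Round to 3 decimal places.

-0.564

First differences Δz: 0.9, -0.7, -7.8, 0.8, -6.1, 0.4
Mean of differences = -2.0833
Numerator Σ(Δz_t−Δz̄)(Δz_{t+1}−Δz̄) = -41.8203
Denominator Σ(Δz_t−Δz̄)² = 74.1083
r_1(Δz) = -41.8203 / 74.1083 = -0.564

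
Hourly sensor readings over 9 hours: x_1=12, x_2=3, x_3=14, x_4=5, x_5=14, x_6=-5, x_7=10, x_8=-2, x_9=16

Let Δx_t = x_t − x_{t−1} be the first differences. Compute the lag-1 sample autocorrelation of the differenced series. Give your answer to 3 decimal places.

First differences Δx: -9, 11, -9, 9, -19, 15, -12, 18
Mean of differences = 0.5000
Numerator Σ(Δx_t−Δx̄)(Δx_{t+1}−Δx̄) = -1128.7500
Denominator Σ(Δx_t−Δx̄)² = 1416.0000
r_1(Δx) = -1128.7500 / 1416.0000 = -0.797

-0.797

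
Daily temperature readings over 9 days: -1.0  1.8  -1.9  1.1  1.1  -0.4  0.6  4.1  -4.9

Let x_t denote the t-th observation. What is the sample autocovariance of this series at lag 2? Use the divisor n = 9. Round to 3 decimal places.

-0.289

Mean x̄ = (-1.0 + 1.8 − 1.9 + 1.1 + 1.1 − 0.4 + 0.6 + 4.1 − 4.9)/9 = 0.0556
Σ_{t=1}^{7}(x_t−x̄)(x_{t+2}−x̄) = -2.6040
γ_2 = -2.6040 / 9 = -0.289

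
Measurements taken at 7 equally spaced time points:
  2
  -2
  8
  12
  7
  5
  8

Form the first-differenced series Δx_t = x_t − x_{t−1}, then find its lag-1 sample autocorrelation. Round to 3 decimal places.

First differences Δx: -4, 10, 4, -5, -2, 3
Mean of differences = 1.0000
Numerator Σ(Δx_t−Δx̄)(Δx_{t+1}−Δx̄) = -24.0000
Denominator Σ(Δx_t−Δx̄)² = 164.0000
r_1(Δx) = -24.0000 / 164.0000 = -0.146

-0.146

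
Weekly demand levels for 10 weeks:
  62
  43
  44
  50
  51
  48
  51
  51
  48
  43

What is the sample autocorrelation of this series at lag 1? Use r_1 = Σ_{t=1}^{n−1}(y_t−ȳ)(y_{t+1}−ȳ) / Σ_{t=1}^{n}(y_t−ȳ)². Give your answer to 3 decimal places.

-0.165

Mean ȳ = (62 + 43 + 44 + 50 + 51 + 48 + 51 + 51 + 48 + 43)/10 = 49.1000
Numerator Σ_{t=1}^{9}(y_t−ȳ)(y_{t+1}−ȳ) = -46.4100
Denominator Σ(y_t−ȳ)² = 280.9000
r_1 = -46.4100 / 280.9000 = -0.165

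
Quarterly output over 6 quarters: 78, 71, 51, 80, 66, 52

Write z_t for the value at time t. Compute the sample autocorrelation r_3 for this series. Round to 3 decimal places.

Mean z̄ = (78 + 71 + 51 + 80 + 66 + 52)/6 = 66.3333
Deviations from mean: 11.6667, 4.6667, -15.3333, 13.6667, -0.3333, -14.3333
Numerator Σ_{t=1}^{3}(z_t−z̄)(z_{t+3}−z̄) = 377.6667
Denominator Σ(z_t−z̄)² = 785.3333
r_3 = 377.6667 / 785.3333 = 0.481

0.481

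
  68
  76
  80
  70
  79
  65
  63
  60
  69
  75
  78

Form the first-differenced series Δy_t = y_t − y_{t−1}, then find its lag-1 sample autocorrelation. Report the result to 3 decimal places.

First differences Δy: 8, 4, -10, 9, -14, -2, -3, 9, 6, 3
Mean of differences = 1.0000
Numerator Σ(Δy_t−Δȳ)(Δy_{t+1}−Δȳ) = -145.0000
Denominator Σ(Δy_t−Δȳ)² = 586.0000
r_1(Δy) = -145.0000 / 586.0000 = -0.247

-0.247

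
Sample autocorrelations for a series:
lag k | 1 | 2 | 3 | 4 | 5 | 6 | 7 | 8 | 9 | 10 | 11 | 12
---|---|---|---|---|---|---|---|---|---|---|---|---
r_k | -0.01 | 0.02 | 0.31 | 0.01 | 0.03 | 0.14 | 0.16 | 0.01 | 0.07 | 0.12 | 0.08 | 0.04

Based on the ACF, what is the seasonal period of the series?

3

The largest autocorrelation is r_3 = 0.31; the remaining lags stay at or below 0.16.
The dominant spike at lag 3 indicates a seasonal period of 3.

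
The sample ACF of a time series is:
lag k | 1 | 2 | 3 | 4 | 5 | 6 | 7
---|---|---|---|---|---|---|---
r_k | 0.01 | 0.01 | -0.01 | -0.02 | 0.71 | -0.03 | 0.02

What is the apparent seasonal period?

5

The largest autocorrelation is r_5 = 0.71; the remaining lags stay at or below 0.02.
The dominant spike at lag 5 indicates a seasonal period of 5.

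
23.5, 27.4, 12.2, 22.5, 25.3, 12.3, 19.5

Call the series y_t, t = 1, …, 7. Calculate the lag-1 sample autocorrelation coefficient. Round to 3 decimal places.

-0.340

Mean ȳ = (23.5 + 27.4 + 12.2 + 22.5 + 25.3 + 12.3 + 19.5)/7 = 20.3857
Deviations from mean: 3.1143, 7.0143, -8.1857, 2.1143, 4.9143, -8.0857, -0.8857
Numerator Σ_{t=1}^{6}(y_t−ȳ)(y_{t+1}−ȳ) = -75.0631
Denominator Σ(y_t−ȳ)² = 220.6886
r_1 = -75.0631 / 220.6886 = -0.340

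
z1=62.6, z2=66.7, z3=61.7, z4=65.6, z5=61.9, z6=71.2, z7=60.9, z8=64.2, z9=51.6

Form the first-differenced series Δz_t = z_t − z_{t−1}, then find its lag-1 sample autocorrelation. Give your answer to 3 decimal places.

-0.636

First differences Δz: 4.1, -5.0, 3.9, -3.7, 9.3, -10.3, 3.3, -12.6
Mean of differences = -1.3750
Numerator Σ(Δz_t−Δz̄)(Δz_{t+1}−Δz̄) = -265.5281
Denominator Σ(Δz_t−Δz̄)² = 417.8150
r_1(Δz) = -265.5281 / 417.8150 = -0.636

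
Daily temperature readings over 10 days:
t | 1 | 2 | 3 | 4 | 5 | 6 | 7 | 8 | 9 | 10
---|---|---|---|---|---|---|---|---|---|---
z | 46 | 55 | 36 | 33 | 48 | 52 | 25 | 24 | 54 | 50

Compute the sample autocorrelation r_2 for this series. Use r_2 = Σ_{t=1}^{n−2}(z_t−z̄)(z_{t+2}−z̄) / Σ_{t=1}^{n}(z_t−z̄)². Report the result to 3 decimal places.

Mean z̄ = (46 + 55 + 36 + 33 + 48 + 52 + 25 + 24 + 54 + 50)/10 = 42.3000
Numerator Σ_{t=1}^{8}(z_t−z̄)(z_{t+2}−z̄) = -886.9800
Denominator Σ(z_t−z̄)² = 1258.1000
r_2 = -886.9800 / 1258.1000 = -0.705

-0.705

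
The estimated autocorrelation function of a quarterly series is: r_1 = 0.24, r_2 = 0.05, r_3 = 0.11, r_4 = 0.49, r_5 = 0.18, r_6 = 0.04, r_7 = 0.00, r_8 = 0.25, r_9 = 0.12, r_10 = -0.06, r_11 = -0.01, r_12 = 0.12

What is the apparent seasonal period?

4

The largest autocorrelation is r_4 = 0.49, with a weaker echo at lag 8 (0.25); the remaining lags stay at or below 0.24. The elevated value at lag 1 (0.24), dropping to 0.05 at lag 2, reflects decaying short-term dependence rather than seasonality.
The dominant spike at lag 4 indicates a seasonal period of 4.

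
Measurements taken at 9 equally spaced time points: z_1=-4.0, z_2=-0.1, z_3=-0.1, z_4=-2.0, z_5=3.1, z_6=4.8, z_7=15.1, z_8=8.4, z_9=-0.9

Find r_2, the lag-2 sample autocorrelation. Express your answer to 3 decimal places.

-0.024

Mean z̄ = (-4.0 − 0.1 − 0.1 − 2.0 + 3.1 + 4.8 + 15.1 + 8.4 − 0.9)/9 = 2.7000
Σ(z_t−z̄)(z_{t+2}−z̄) = (18.7600) + (13.1600) + (-1.1200) + (-9.8700) + (4.9600) + (11.9700) + (-44.6400) = -6.7800
Denominator Σ(z_t−z̄)² = 286.4400
r_2 = -6.7800 / 286.4400 = -0.024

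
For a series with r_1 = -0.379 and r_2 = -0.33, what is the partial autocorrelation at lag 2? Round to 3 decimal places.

-0.553

φ_{22} = (r_2 − r_1²) / (1 − r_1²)
r_1² = (-0.379)² = 0.143641
Numerator = -0.33 − 0.1436 = -0.4736; denominator = 1 − 0.1436 = 0.8564
φ_{22} = -0.4736 / 0.8564 = -0.553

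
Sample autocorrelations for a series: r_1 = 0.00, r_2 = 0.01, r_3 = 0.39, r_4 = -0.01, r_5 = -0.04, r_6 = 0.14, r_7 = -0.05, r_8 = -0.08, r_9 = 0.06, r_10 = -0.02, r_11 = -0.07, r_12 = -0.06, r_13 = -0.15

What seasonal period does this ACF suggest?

3

The largest autocorrelation is r_3 = 0.39; the remaining lags stay at or below 0.14.
The dominant spike at lag 3 indicates a seasonal period of 3.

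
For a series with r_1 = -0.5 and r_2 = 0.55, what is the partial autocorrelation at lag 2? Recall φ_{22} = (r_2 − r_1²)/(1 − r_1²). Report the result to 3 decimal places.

φ_{22} = (r_2 − r_1²) / (1 − r_1²)
r_1² = (-0.5)² = 0.25
Numerator = 0.55 − 0.2500 = 0.3000; denominator = 1 − 0.2500 = 0.7500
φ_{22} = 0.3000 / 0.7500 = 0.400

0.400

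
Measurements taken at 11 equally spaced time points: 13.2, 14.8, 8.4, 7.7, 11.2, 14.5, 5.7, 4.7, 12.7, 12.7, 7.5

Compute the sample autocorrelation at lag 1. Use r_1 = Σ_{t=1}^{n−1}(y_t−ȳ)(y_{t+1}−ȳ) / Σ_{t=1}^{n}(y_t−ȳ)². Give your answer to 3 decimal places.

0.023

Mean ȳ = (13.2 + 14.8 + 8.4 + 7.7 + 11.2 + 14.5 + 5.7 + 4.7 + 12.7 + 12.7 + 7.5)/11 = 10.2818
Numerator Σ_{t=1}^{10}(y_t−ȳ)(y_{t+1}−ȳ) = 2.9142
Denominator Σ(y_t−ȳ)² = 129.3564
r_1 = 2.9142 / 129.3564 = 0.023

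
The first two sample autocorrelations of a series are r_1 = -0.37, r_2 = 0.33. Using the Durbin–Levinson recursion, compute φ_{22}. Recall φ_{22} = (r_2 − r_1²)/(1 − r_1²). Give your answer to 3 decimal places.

φ_{22} = (r_2 − r_1²) / (1 − r_1²)
r_1² = (-0.37)² = 0.1369
Numerator = 0.33 − 0.1369 = 0.1931; denominator = 1 − 0.1369 = 0.8631
φ_{22} = 0.1931 / 0.8631 = 0.224

0.224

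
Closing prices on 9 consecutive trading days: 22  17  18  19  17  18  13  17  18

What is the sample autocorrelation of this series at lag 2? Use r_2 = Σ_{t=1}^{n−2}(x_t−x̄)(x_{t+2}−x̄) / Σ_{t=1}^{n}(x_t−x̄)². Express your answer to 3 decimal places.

Mean x̄ = (22 + 17 + 18 + 19 + 17 + 18 + 13 + 17 + 18)/9 = 17.6667
Numerator Σ_{t=1}^{7}(x_t−x̄)(x_{t+2}−x̄) = 2.1111
Denominator Σ(x_t−x̄)² = 44.0000
r_2 = 2.1111 / 44.0000 = 0.048

0.048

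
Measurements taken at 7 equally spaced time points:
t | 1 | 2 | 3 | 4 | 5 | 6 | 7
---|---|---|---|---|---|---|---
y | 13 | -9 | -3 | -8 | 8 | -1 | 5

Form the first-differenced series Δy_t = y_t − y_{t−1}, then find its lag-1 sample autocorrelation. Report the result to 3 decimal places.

-0.475

First differences Δy: -22, 6, -5, 16, -9, 6
Mean of differences = -1.3333
Numerator Σ(Δy_t−Δȳ)(Δy_{t+1}−Δȳ) = -431.1111
Denominator Σ(Δy_t−Δȳ)² = 907.3333
r_1(Δy) = -431.1111 / 907.3333 = -0.475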